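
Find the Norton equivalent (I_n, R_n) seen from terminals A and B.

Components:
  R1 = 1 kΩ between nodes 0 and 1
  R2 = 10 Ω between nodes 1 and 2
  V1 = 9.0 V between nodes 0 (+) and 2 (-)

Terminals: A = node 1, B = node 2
Find the Thévenin equivalent first; then I_n = V_th/R_th and R_n = R_th.
Step 1 — V_th is the open-circuit voltage V_A - V_B (nothing connected across the terminals).
Nodal analysis, taking node 2 as the 0 V reference.
Source V1 fixes V_0 = 9 V.
KCL at each unknown node (sum of currents leaving = 0; resistances in Ω):
  Node 1: (V_1 - 9)/1000 + (V_1 - 0)/10 = 0
Collecting terms: 0.101 × V_1 = 0.009  =>  V_1 = 0.08911 V
V_th = V_1 - V_2 = 0.08911 - 0 = 0.08911 V
Step 2 — R_th: zero the source — replace V1 by a short circuit (node 2 merges into node 0) — and find the resistance seen between A (node 1) and B (node 0).
Reduce the network between node 1 (A) and node 0 (B) by series/parallel combination:
  Rp1 = R1 ‖ R2 (parallel, both between nodes 0 and 1) = 1/(1/1000 + 1/10) = 9.901 Ω
R_th = 9.901 Ω
I_n = V_th/R_th = 0.08911/9.901 = 0.009 A, and R_n = R_th = 9.901 Ω

Final answer: I_n = 0.009 A, R_n = 9.901 Ω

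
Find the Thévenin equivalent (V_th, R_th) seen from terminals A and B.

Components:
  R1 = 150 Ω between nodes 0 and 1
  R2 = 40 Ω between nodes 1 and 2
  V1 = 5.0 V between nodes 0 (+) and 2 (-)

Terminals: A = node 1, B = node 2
Step 1 — V_th is the open-circuit voltage V_A - V_B (nothing connected across the terminals).
Nodal analysis, taking node 2 as the 0 V reference.
Source V1 fixes V_0 = 5 V.
KCL at each unknown node (sum of currents leaving = 0; resistances in Ω):
  Node 1: (V_1 - 5)/150 + (V_1 - 0)/40 = 0
Collecting terms: 0.03167 × V_1 = 0.03333  =>  V_1 = 1.053 V
V_th = V_1 - V_2 = 1.053 - 0 = 1.053 V
Step 2 — R_th: zero the source — replace V1 by a short circuit (node 2 merges into node 0) — and find the resistance seen between A (node 1) and B (node 0).
Reduce the network between node 1 (A) and node 0 (B) by series/parallel combination:
  Rp1 = R1 ‖ R2 (parallel, both between nodes 0 and 1) = 1/(1/150 + 1/40) = 31.58 Ω
R_th = 31.58 Ω

Final answer: V_th = 1.053 V, R_th = 31.58 Ω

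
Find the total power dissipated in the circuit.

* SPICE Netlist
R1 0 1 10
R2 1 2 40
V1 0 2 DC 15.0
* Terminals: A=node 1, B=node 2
Nodal analysis, taking node 2 as the 0 V reference.
Source V1 fixes V_0 = 15 V.
KCL at each unknown node (sum of currents leaving = 0; resistances in Ω):
  Node 1: (V_1 - 15)/10 + (V_1 - 0)/40 = 0
Collecting terms: 0.125 × V_1 = 1.5  =>  V_1 = 12 V
Power in each resistor, P = (ΔV)²/R:
  P_R1 = (15 - 12)²/10 = 0.9 W
  P_R2 = (12 - 0)²/40 = 3.6 W
P_total = P_R1 + P_R2 = 4.5 W

Final answer: 4.5 W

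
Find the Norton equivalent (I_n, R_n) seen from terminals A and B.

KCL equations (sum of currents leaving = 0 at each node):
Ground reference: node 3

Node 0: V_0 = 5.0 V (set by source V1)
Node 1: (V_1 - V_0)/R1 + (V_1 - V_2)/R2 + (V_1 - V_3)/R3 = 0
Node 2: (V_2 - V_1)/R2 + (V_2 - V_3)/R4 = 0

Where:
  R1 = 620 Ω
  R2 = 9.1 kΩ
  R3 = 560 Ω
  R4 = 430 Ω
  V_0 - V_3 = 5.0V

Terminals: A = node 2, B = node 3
Find the Thévenin equivalent first; then I_n = V_th/R_th and R_n = R_th.
Step 1 — V_th is the open-circuit voltage V_A - V_B (nothing connected across the terminals).
Nodal analysis, taking node 3 as the 0 V reference.
Source V1 fixes V_0 = 5 V.
KCL at each unknown node (sum of currents leaving = 0; resistances in Ω):
  Node 1: (V_1 - 5)/620 + (V_1 - V_2)/9100 + (V_1 - 0)/560 = 0
  Node 2: (V_2 - V_1)/9100 + (V_2 - 0)/430 = 0
Collecting terms (coefficients in siemens):
  0.003509·V_1 - 0.0001099·V_2 = 0.008065
  0.002435·V_2 - 0.0001099·V_1 = 0
Determinant D = (0.003509)(0.002435) - (-0.0001099)(-0.0001099) = 0.000008533
V_1 = [(0.008065)(0.002435) - (-0.0001099)(0)]/D = 2.302 V
V_2 = [(0.003509)(0) - (0.008065)(-0.0001099)]/D = 0.1039 V
V_th = V_2 - V_3 = 0.1039 - 0 = 0.1039 V
Step 2 — R_th: zero the source — replace V1 by a short circuit (node 3 merges into node 0) — and find the resistance seen between A (node 2) and B (node 0).
Reduce the network between node 2 (A) and node 0 (B) by series/parallel combination:
  Rp1 = R1 ‖ R3 (parallel, both between nodes 0 and 1) = 1/(1/620 + 1/560) = 294.2 Ω
  Rs1 = R2 + Rp1 (series, joined only at node 1) = 9100 + 294.2 = 9394 Ω
  Rp2 = R4 ‖ Rs1 (parallel, both between nodes 0 and 2) = 1/(1/430 + 1/9394) = 411.2 Ω
R_th = 411.2 Ω
I_n = V_th/R_th = 0.1039/411.2 = 0.0002526 A, and R_n = R_th = 411.2 Ω

Final answer: I_n = 0.0002526 A, R_n = 411.2 Ω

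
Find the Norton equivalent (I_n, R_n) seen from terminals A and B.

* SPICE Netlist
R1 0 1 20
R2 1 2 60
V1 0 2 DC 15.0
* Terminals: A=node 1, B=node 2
Find the Thévenin equivalent first; then I_n = V_th/R_th and R_n = R_th.
Step 1 — V_th is the open-circuit voltage V_A - V_B (nothing connected across the terminals).
Nodal analysis, taking node 2 as the 0 V reference.
Source V1 fixes V_0 = 15 V.
KCL at each unknown node (sum of currents leaving = 0; resistances in Ω):
  Node 1: (V_1 - 15)/20 + (V_1 - 0)/60 = 0
Collecting terms: 0.06667 × V_1 = 0.75  =>  V_1 = 11.25 V
V_th = V_1 - V_2 = 11.25 - 0 = 11.25 V
Step 2 — R_th: zero the source — replace V1 by a short circuit (node 2 merges into node 0) — and find the resistance seen between A (node 1) and B (node 0).
Reduce the network between node 1 (A) and node 0 (B) by series/parallel combination:
  Rp1 = R1 ‖ R2 (parallel, both between nodes 0 and 1) = 1/(1/20 + 1/60) = 15 Ω
R_th = 15 Ω
I_n = V_th/R_th = 11.25/15 = 0.75 A, and R_n = R_th = 15 Ω

Final answer: I_n = 0.75 A, R_n = 15 Ω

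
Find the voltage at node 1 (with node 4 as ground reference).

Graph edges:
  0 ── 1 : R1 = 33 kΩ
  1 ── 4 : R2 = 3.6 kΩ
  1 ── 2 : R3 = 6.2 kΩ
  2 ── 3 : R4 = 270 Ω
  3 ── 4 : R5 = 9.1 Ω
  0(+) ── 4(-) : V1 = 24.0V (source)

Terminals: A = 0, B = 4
Nodal analysis, taking node 4 as the 0 V reference.
Source V1 fixes V_0 = 24 V.
KCL at each unknown node (sum of currents leaving = 0; resistances in Ω):
  Node 1: (V_1 - 24)/33000 + (V_1 - 0)/3600 + (V_1 - V_2)/6200 = 0
  Node 2: (V_2 - V_1)/6200 + (V_2 - V_3)/270 = 0
  Node 3: (V_3 - V_2)/270 + (V_3 - 0)/9.1 = 0
Collecting terms (coefficients in siemens):
  0.0004694·V_1 - 0.0001613·V_2 = 0.0007273
  0.003865·V_2 - 0.0001613·V_1 - 0.003704·V_3 = 0
  0.1136·V_3 - 0.003704·V_2 = 0
Solving these 3 simultaneous equations (Gaussian elimination) gives:
  V_1 = 1.573 V, V_2 = 0.06775 V, V_3 = 0.002209 V
The requested potential is V_1 = 1.573 V.

Final answer: V_1 = 1.573 V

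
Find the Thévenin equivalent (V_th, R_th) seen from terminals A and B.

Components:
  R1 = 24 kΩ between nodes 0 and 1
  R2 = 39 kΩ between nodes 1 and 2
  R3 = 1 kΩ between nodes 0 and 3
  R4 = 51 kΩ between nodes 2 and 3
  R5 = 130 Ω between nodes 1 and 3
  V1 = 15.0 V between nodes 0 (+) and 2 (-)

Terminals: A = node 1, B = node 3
Step 1 — V_th is the open-circuit voltage V_A - V_B (nothing connected across the terminals).
Nodal analysis, taking node 2 as the 0 V reference.
Source V1 fixes V_0 = 15 V.
KCL at each unknown node (sum of currents leaving = 0; resistances in Ω):
  Node 1: (V_1 - 15)/24000 + (V_1 - 0)/39000 + (V_1 - V_3)/130 = 0
  Node 3: (V_3 - 15)/1000 + (V_3 - 0)/51000 + (V_3 - V_1)/130 = 0
Collecting terms (coefficients in siemens):
  0.00776·V_1 - 0.007692·V_3 = 0.000625
  0.008712·V_3 - 0.007692·V_1 = 0.015
Determinant D = (0.00776)(0.008712) - (-0.007692)(-0.007692) = 0.00000843
V_1 = [(0.000625)(0.008712) - (-0.007692)(0.015)]/D = 14.33 V
V_3 = [(0.00776)(0.015) - (0.000625)(-0.007692)]/D = 14.38 V
V_th = V_1 - V_3 = 14.33 - 14.38 = -0.04417 V
Step 2 — R_th: zero the source — replace V1 by a short circuit (node 2 merges into node 0) — and find the resistance seen between A (node 1) and B (node 3).
Reduce the network between node 1 (A) and node 3 (B) by series/parallel combination:
  Rp1 = R1 ‖ R2 (parallel, both between nodes 0 and 1) = 1/(1/24000 + 1/39000) = 14860 Ω
  Rp2 = R3 ‖ R4 (parallel, both between nodes 0 and 3) = 1/(1/1000 + 1/51000) = 980.8 Ω
  Rs1 = Rp1 + Rp2 (series, joined only at node 0) = 14860 + 980.8 = 15840 Ω
  Rp3 = R5 ‖ Rs1 (parallel, both between nodes 1 and 3) = 1/(1/130 + 1/15840) = 128.9 Ω
R_th = 128.9 Ω

Final answer: V_th = -0.04417 V, R_th = 128.9 Ω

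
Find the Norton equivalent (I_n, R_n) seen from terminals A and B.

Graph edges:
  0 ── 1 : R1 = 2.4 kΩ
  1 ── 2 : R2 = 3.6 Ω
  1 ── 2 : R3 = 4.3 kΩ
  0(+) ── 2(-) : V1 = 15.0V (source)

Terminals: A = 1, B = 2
Find the Thévenin equivalent first; then I_n = V_th/R_th and R_n = R_th.
Step 1 — V_th is the open-circuit voltage V_A - V_B (nothing connected across the terminals).
Nodal analysis, taking node 2 as the 0 V reference.
Source V1 fixes V_0 = 15 V.
KCL at each unknown node (sum of currents leaving = 0; resistances in Ω):
  Node 1: (V_1 - 15)/2400 + (V_1 - 0)/3.6 + (V_1 - 0)/4300 = 0
Collecting terms: 0.2784 × V_1 = 0.00625  =>  V_1 = 0.02245 V
V_th = V_1 - V_2 = 0.02245 - 0 = 0.02245 V
Step 2 — R_th: zero the source — replace V1 by a short circuit (node 2 merges into node 0) — and find the resistance seen between A (node 1) and B (node 0).
Reduce the network between node 1 (A) and node 0 (B) by series/parallel combination:
  Rp1 = R1 ‖ R2 ‖ R3 (parallel, all between nodes 0 and 1) = 1/(1/2400 + 1/3.6 + 1/4300) = 3.592 Ω
R_th = 3.592 Ω
I_n = V_th/R_th = 0.02245/3.592 = 0.00625 A, and R_n = R_th = 3.592 Ω

Final answer: I_n = 0.00625 A, R_n = 3.592 Ω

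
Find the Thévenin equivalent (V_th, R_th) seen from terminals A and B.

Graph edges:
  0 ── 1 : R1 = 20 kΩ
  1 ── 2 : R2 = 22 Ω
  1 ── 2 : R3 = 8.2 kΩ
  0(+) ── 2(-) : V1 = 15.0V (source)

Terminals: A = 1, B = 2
Step 1 — V_th is the open-circuit voltage V_A - V_B (nothing connected across the terminals).
Nodal analysis, taking node 2 as the 0 V reference.
Source V1 fixes V_0 = 15 V.
KCL at each unknown node (sum of currents leaving = 0; resistances in Ω):
  Node 1: (V_1 - 15)/20000 + (V_1 - 0)/22 + (V_1 - 0)/8200 = 0
Collecting terms: 0.04563 × V_1 = 0.00075  =>  V_1 = 0.01644 V
V_th = V_1 - V_2 = 0.01644 - 0 = 0.01644 V
Step 2 — R_th: zero the source — replace V1 by a short circuit (node 2 merges into node 0) — and find the resistance seen between A (node 1) and B (node 0).
Reduce the network between node 1 (A) and node 0 (B) by series/parallel combination:
  Rp1 = R1 ‖ R2 ‖ R3 (parallel, all between nodes 0 and 1) = 1/(1/20000 + 1/22 + 1/8200) = 21.92 Ω
R_th = 21.92 Ω

Final answer: V_th = 0.01644 V, R_th = 21.92 Ω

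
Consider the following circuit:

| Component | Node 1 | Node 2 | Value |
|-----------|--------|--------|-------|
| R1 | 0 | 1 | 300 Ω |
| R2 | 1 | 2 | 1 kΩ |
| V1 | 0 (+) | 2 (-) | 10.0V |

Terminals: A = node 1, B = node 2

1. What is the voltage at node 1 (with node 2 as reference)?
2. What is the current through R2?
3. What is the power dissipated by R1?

Nodal analysis, taking node 2 as the 0 V reference.
Source V1 fixes V_0 = 10 V.
KCL at each unknown node (sum of currents leaving = 0; resistances in Ω):
  Node 1: (V_1 - 10)/300 + (V_1 - 0)/1000 = 0
Collecting terms: 0.004333 × V_1 = 0.03333  =>  V_1 = 7.692 V
Part 1:
  Read off the nodal solution: V_1 = 7.692 V
Part 2:
  I_R2 = (V_1 - V_2)/R2 = (7.692 - 0)/1000 = 0.007692 A
  Magnitude: I_R2 = 0.007692 A
Part 3:
  I_R1 = (V_0 - V_1)/R1 = (10 - 7.692)/300 = 0.007692 A
  P_R1 = I_R1² × R1 = (0.007692)² × 300 = 0.01775 W

Final answers:
1. V_1 = 7.692 V
2. I_R2 = 0.007692 A
3. P_R1 = 0.01775 W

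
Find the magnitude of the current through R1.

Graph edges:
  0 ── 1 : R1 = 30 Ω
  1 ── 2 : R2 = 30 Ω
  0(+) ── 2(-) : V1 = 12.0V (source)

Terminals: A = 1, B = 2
Nodal analysis, taking node 2 as the 0 V reference.
Source V1 fixes V_0 = 12 V.
KCL at each unknown node (sum of currents leaving = 0; resistances in Ω):
  Node 1: (V_1 - 12)/30 + (V_1 - 0)/30 = 0
Collecting terms: 0.06667 × V_1 = 0.4  =>  V_1 = 6 V
I_R1 = (V_0 - V_1)/R1 = (12 - 6)/30 = 0.2 A
|I_R1| = 0.2 A

Final answer: |I_R1| = 0.2 A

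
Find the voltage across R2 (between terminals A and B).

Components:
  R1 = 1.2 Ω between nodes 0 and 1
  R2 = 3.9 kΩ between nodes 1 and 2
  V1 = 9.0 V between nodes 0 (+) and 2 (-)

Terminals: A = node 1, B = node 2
R1 and R2 are in series across V1 (node 0 → node 1 → node 2), and the output A–B is taken across R2, so this is a voltage divider.
Series current: I = V1/(R1 + R2) = 9/(1.2 + 3900) = 9/3901 = 0.002307 A
V_R2 = I × R2 = V1 × R2/(R1 + R2) = 9 × 3900/3901 = 8.997 V

Final answer: 8.997 V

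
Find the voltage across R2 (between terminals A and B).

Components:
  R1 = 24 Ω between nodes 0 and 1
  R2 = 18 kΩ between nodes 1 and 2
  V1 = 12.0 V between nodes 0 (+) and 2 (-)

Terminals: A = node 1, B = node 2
R1 and R2 are in series across V1 (node 0 → node 1 → node 2), and the output A–B is taken across R2, so this is a voltage divider.
Series current: I = V1/(R1 + R2) = 12/(24 + 18000) = 12/18020 = 0.0006658 A
V_R2 = I × R2 = V1 × R2/(R1 + R2) = 12 × 18000/18020 = 11.98 V

Final answer: 11.98 V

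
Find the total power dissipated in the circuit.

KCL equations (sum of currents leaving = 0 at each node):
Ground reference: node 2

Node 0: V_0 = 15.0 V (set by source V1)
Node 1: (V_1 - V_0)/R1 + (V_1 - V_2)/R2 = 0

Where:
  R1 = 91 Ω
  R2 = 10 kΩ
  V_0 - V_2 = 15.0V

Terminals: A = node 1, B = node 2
Nodal analysis, taking node 2 as the 0 V reference.
Source V1 fixes V_0 = 15 V.
KCL at each unknown node (sum of currents leaving = 0; resistances in Ω):
  Node 1: (V_1 - 15)/91 + (V_1 - 0)/10000 = 0
Collecting terms: 0.01109 × V_1 = 0.1648  =>  V_1 = 14.86 V
Power in each resistor, P = (ΔV)²/R:
  P_R1 = (15 - 14.86)²/91 = 0.0002011 W
  P_R2 = (14.86 - 0)²/10000 = 0.0221 W
P_total = P_R1 + P_R2 = 0.0223 W

Final answer: 0.0223 W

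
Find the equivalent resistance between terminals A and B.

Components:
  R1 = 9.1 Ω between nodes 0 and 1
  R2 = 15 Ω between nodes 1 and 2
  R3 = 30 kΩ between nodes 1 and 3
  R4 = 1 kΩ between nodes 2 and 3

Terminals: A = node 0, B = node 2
Reduce the network between node 0 (A) and node 2 (B) by series/parallel combination:
  Rs1 = R3 + R4 (series, joined only at node 3) = 30000 + 1000 = 31000 Ω
  Rp1 = R2 ‖ Rs1 (parallel, both between nodes 1 and 2) = 1/(1/15 + 1/31000) = 14.99 Ω
  Rs2 = R1 + Rp1 (series, joined only at node 1) = 9.1 + 14.99 = 24.09 Ω
R_eq = 24.09 Ω

Final answer: 24.09 Ω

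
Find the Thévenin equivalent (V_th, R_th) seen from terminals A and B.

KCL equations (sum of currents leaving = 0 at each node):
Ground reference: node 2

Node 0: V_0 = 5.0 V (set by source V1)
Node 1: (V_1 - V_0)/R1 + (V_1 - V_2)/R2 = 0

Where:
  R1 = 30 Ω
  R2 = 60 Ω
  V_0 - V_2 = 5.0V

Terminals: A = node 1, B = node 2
Step 1 — V_th is the open-circuit voltage V_A - V_B (nothing connected across the terminals).
Nodal analysis, taking node 2 as the 0 V reference.
Source V1 fixes V_0 = 5 V.
KCL at each unknown node (sum of currents leaving = 0; resistances in Ω):
  Node 1: (V_1 - 5)/30 + (V_1 - 0)/60 = 0
Collecting terms: 0.05 × V_1 = 0.1667  =>  V_1 = 3.333 V
V_th = V_1 - V_2 = 3.333 - 0 = 3.333 V
Step 2 — R_th: zero the source — replace V1 by a short circuit (node 2 merges into node 0) — and find the resistance seen between A (node 1) and B (node 0).
Reduce the network between node 1 (A) and node 0 (B) by series/parallel combination:
  Rp1 = R1 ‖ R2 (parallel, both between nodes 0 and 1) = 1/(1/30 + 1/60) = 20 Ω
R_th = 20 Ω

Final answer: V_th = 3.333 V, R_th = 20 Ω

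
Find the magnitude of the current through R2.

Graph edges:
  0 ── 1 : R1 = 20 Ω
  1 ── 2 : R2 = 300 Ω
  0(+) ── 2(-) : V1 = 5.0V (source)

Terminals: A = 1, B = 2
Nodal analysis, taking node 2 as the 0 V reference.
Source V1 fixes V_0 = 5 V.
KCL at each unknown node (sum of currents leaving = 0; resistances in Ω):
  Node 1: (V_1 - 5)/20 + (V_1 - 0)/300 = 0
Collecting terms: 0.05333 × V_1 = 0.25  =>  V_1 = 4.688 V
I_R2 = (V_1 - V_2)/R2 = (4.688 - 0)/300 = 0.01562 A
|I_R2| = 0.01562 A

Final answer: |I_R2| = 0.01562 A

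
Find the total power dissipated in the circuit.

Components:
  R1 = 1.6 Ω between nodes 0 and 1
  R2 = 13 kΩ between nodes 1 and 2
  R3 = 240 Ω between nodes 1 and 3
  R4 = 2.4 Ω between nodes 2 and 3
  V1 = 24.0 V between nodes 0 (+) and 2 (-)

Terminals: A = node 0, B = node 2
Nodal analysis, taking node 2 as the 0 V reference.
Source V1 fixes V_0 = 24 V.
KCL at each unknown node (sum of currents leaving = 0; resistances in Ω):
  Node 1: (V_1 - 24)/1.6 + (V_1 - 0)/13000 + (V_1 - V_3)/240 = 0
  Node 3: (V_3 - V_1)/240 + (V_3 - 0)/2.4 = 0
Collecting terms (coefficients in siemens):
  0.6292·V_1 - 0.004167·V_3 = 15
  0.4208·V_3 - 0.004167·V_1 = 0
Determinant D = (0.6292)(0.4208) - (-0.004167)(-0.004167) = 0.2648
V_1 = [(15)(0.4208) - (-0.004167)(0)]/D = 23.84 V
V_3 = [(0.6292)(0) - (15)(-0.004167)]/D = 0.236 V
Power in each resistor, P = (ΔV)²/R:
  P_R1 = (24 - 23.84)²/1.6 = 0.01606 W
  P_R2 = (23.84 - 0)²/13000 = 0.04372 W
  P_R3 = (23.84 - 0.236)²/240 = 2.321 W
  P_R4 = (0 - 0.236)²/2.4 = 0.02321 W
P_total = P_R1 + P_R2 + P_R3 + P_R4 = 2.404 W

Final answer: 2.404 W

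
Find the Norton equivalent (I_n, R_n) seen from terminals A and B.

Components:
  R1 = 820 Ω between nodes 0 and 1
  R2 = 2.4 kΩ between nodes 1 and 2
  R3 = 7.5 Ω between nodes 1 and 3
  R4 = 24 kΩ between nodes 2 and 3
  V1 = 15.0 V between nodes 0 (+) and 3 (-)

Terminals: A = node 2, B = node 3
Find the Thévenin equivalent first; then I_n = V_th/R_th and R_n = R_th.
Step 1 — V_th is the open-circuit voltage V_A - V_B (nothing connected across the terminals).
Nodal analysis, taking node 3 as the 0 V reference.
Source V1 fixes V_0 = 15 V.
KCL at each unknown node (sum of currents leaving = 0; resistances in Ω):
  Node 1: (V_1 - 15)/820 + (V_1 - V_2)/2400 + (V_1 - 0)/7.5 = 0
  Node 2: (V_2 - V_1)/2400 + (V_2 - 0)/24000 = 0
Collecting terms (coefficients in siemens):
  0.135·V_1 - 0.0004167·V_2 = 0.01829
  0.0004583·V_2 - 0.0004167·V_1 = 0
Determinant D = (0.135)(0.0004583) - (-0.0004167)(-0.0004167) = 0.00006169
V_1 = [(0.01829)(0.0004583) - (-0.0004167)(0)]/D = 0.1359 V
V_2 = [(0.135)(0) - (0.01829)(-0.0004167)]/D = 0.1236 V
V_th = V_2 - V_3 = 0.1236 - 0 = 0.1236 V
Step 2 — R_th: zero the source — replace V1 by a short circuit (node 3 merges into node 0) — and find the resistance seen between A (node 2) and B (node 0).
Reduce the network between node 2 (A) and node 0 (B) by series/parallel combination:
  Rp1 = R1 ‖ R3 (parallel, both between nodes 0 and 1) = 1/(1/820 + 1/7.5) = 7.432 Ω
  Rs1 = R2 + Rp1 (series, joined only at node 1) = 2400 + 7.432 = 2407 Ω
  Rp2 = R4 ‖ Rs1 (parallel, both between nodes 0 and 2) = 1/(1/24000 + 1/2407) = 2188 Ω
R_th = 2.188 kΩ
I_n = V_th/R_th = 0.1236/2188 = 0.00005647 A, and R_n = R_th = 2.188 kΩ

Final answer: I_n = 5.647e-05 A, R_n = 2.188 kΩ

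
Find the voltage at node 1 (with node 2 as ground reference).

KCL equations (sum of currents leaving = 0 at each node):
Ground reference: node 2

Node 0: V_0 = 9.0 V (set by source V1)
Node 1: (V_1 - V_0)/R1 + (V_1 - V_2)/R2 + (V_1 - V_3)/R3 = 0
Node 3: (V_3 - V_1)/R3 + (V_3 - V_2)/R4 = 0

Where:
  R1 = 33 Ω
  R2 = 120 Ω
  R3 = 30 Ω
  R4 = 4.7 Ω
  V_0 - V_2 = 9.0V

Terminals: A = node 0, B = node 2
Nodal analysis, taking node 2 as the 0 V reference.
Source V1 fixes V_0 = 9 V.
KCL at each unknown node (sum of currents leaving = 0; resistances in Ω):
  Node 1: (V_1 - 9)/33 + (V_1 - 0)/120 + (V_1 - V_3)/30 = 0
  Node 3: (V_3 - V_1)/30 + (V_3 - 0)/4.7 = 0
Collecting terms (coefficients in siemens):
  0.07197·V_1 - 0.03333·V_3 = 0.2727
  0.2461·V_3 - 0.03333·V_1 = 0
Determinant D = (0.07197)(0.2461) - (-0.03333)(-0.03333) = 0.0166
V_1 = [(0.2727)(0.2461) - (-0.03333)(0)]/D = 4.043 V
V_3 = [(0.07197)(0) - (0.2727)(-0.03333)]/D = 0.5476 V
The requested potential is V_1 = 4.043 V.

Final answer: V_1 = 4.043 V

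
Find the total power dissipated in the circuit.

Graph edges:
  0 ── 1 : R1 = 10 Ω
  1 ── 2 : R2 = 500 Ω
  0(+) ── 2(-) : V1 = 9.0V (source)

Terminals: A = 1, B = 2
Nodal analysis, taking node 2 as the 0 V reference.
Source V1 fixes V_0 = 9 V.
KCL at each unknown node (sum of currents leaving = 0; resistances in Ω):
  Node 1: (V_1 - 9)/10 + (V_1 - 0)/500 = 0
Collecting terms: 0.102 × V_1 = 0.9  =>  V_1 = 8.824 V
Power in each resistor, P = (ΔV)²/R:
  P_R1 = (9 - 8.824)²/10 = 0.003114 W
  P_R2 = (8.824 - 0)²/500 = 0.1557 W
P_total = P_R1 + P_R2 = 0.1588 W

Final answer: 0.1588 W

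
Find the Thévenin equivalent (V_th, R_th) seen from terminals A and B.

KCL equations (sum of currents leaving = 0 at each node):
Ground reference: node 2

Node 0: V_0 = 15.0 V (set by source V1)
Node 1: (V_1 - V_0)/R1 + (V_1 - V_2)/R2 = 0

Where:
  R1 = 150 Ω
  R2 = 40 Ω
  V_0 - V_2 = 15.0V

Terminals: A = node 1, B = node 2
Step 1 — V_th is the open-circuit voltage V_A - V_B (nothing connected across the terminals).
Nodal analysis, taking node 2 as the 0 V reference.
Source V1 fixes V_0 = 15 V.
KCL at each unknown node (sum of currents leaving = 0; resistances in Ω):
  Node 1: (V_1 - 15)/150 + (V_1 - 0)/40 = 0
Collecting terms: 0.03167 × V_1 = 0.1  =>  V_1 = 3.158 V
V_th = V_1 - V_2 = 3.158 - 0 = 3.158 V
Step 2 — R_th: zero the source — replace V1 by a short circuit (node 2 merges into node 0) — and find the resistance seen between A (node 1) and B (node 0).
Reduce the network between node 1 (A) and node 0 (B) by series/parallel combination:
  Rp1 = R1 ‖ R2 (parallel, both between nodes 0 and 1) = 1/(1/150 + 1/40) = 31.58 Ω
R_th = 31.58 Ω

Final answer: V_th = 3.158 V, R_th = 31.58 Ω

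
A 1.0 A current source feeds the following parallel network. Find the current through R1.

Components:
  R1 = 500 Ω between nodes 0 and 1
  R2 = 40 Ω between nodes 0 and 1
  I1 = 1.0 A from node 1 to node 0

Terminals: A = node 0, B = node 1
All resistors sit directly between nodes 0 and 1, so they are in parallel and share one voltage V; the full source current 1 A splits among them.
1/R_par = 1/500 + 1/40 = 0.027 S  =>  R_par = 37.04 Ω
V = I × R_par = 1 × 37.04 = 37.04 V
I_R1 = V/R1 = 37.04/500 = 0.07407 A

Final answer: 0.07407 A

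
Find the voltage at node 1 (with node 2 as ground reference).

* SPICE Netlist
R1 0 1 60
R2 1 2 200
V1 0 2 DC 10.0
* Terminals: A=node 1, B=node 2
Nodal analysis, taking node 2 as the 0 V reference.
Source V1 fixes V_0 = 10 V.
KCL at each unknown node (sum of currents leaving = 0; resistances in Ω):
  Node 1: (V_1 - 10)/60 + (V_1 - 0)/200 = 0
Collecting terms: 0.02167 × V_1 = 0.1667  =>  V_1 = 7.692 V
The requested potential is V_1 = 7.692 V.

Final answer: V_1 = 7.692 V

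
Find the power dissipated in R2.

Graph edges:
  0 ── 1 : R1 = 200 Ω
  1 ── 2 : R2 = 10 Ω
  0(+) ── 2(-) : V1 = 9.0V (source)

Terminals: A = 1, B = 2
Nodal analysis, taking node 2 as the 0 V reference.
Source V1 fixes V_0 = 9 V.
KCL at each unknown node (sum of currents leaving = 0; resistances in Ω):
  Node 1: (V_1 - 9)/200 + (V_1 - 0)/10 = 0
Collecting terms: 0.105 × V_1 = 0.045  =>  V_1 = 0.4286 V
I_R2 = (V_1 - V_2)/R2 = (0.4286 - 0)/10 = 0.04286 A
P_R2 = I_R2² × R2 = (0.04286)² × 10 = 0.01837 W

Final answer: 0.01837 W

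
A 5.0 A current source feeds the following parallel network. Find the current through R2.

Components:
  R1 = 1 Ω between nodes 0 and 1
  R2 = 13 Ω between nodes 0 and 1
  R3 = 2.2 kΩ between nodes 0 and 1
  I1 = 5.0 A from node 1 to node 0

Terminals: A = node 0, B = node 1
All resistors sit directly between nodes 0 and 1, so they are in parallel and share one voltage V; the full source current 5 A splits among them.
1/R_par = 1/1 + 1/13 + 1/2200 = 1.077 S  =>  R_par = 0.9282 Ω
V = I × R_par = 5 × 0.9282 = 4.641 V
I_R2 = V/R2 = 4.641/13 = 0.357 A

Final answer: 0.357 A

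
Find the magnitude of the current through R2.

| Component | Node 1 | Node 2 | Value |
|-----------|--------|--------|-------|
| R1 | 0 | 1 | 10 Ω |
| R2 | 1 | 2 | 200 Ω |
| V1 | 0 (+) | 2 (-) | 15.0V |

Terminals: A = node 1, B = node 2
Nodal analysis, taking node 2 as the 0 V reference.
Source V1 fixes V_0 = 15 V.
KCL at each unknown node (sum of currents leaving = 0; resistances in Ω):
  Node 1: (V_1 - 15)/10 + (V_1 - 0)/200 = 0
Collecting terms: 0.105 × V_1 = 1.5  =>  V_1 = 14.29 V
I_R2 = (V_1 - V_2)/R2 = (14.29 - 0)/200 = 0.07143 A
|I_R2| = 0.07143 A

Final answer: |I_R2| = 0.07143 A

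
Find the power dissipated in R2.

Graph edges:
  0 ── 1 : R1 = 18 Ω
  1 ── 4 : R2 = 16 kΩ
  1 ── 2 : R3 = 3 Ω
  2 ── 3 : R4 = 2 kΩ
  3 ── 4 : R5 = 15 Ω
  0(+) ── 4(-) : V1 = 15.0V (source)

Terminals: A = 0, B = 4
Nodal analysis, taking node 4 as the 0 V reference.
Source V1 fixes V_0 = 15 V.
KCL at each unknown node (sum of currents leaving = 0; resistances in Ω):
  Node 1: (V_1 - 15)/18 + (V_1 - 0)/16000 + (V_1 - V_2)/3 = 0
  Node 2: (V_2 - V_1)/3 + (V_2 - V_3)/2000 = 0
  Node 3: (V_3 - V_2)/2000 + (V_3 - 0)/15 = 0
Collecting terms (coefficients in siemens):
  0.389·V_1 - 0.3333·V_2 = 0.8333
  0.3338·V_2 - 0.3333·V_1 - 0.0005·V_3 = 0
  0.06717·V_3 - 0.0005·V_2 = 0
Solving these 3 simultaneous equations (Gaussian elimination) gives:
  V_1 = 14.85 V, V_2 = 14.83 V, V_3 = 0.1104 V
I_R2 = (V_1 - V_4)/R2 = (14.85 - 0)/16000 = 0.0009282 A
P_R2 = I_R2² × R2 = (0.0009282)² × 16000 = 0.01378 W

Final answer: 0.01378 W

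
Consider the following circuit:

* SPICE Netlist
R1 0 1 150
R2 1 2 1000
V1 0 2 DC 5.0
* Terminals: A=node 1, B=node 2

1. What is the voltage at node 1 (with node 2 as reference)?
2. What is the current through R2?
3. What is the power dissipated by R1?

Nodal analysis, taking node 2 as the 0 V reference.
Source V1 fixes V_0 = 5 V.
KCL at each unknown node (sum of currents leaving = 0; resistances in Ω):
  Node 1: (V_1 - 5)/150 + (V_1 - 0)/1000 = 0
Collecting terms: 0.007667 × V_1 = 0.03333  =>  V_1 = 4.348 V
Part 1:
  Read off the nodal solution: V_1 = 4.348 V
Part 2:
  I_R2 = (V_1 - V_2)/R2 = (4.348 - 0)/1000 = 0.004348 A
  Magnitude: I_R2 = 0.004348 A
Part 3:
  I_R1 = (V_0 - V_1)/R1 = (5 - 4.348)/150 = 0.004348 A
  P_R1 = I_R1² × R1 = (0.004348)² × 150 = 0.002836 W

Final answers:
1. V_1 = 4.348 V
2. I_R2 = 0.004348 A
3. P_R1 = 0.002836 W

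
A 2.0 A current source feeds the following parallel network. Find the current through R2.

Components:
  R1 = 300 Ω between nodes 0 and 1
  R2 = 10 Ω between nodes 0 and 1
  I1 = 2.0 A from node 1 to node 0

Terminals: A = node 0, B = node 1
All resistors sit directly between nodes 0 and 1, so they are in parallel and share one voltage V; the full source current 2 A splits among them.
1/R_par = 1/300 + 1/10 = 0.1033 S  =>  R_par = 9.677 Ω
V = I × R_par = 2 × 9.677 = 19.35 V
I_R2 = V/R2 = 19.35/10 = 1.935 A

Final answer: 1.935 A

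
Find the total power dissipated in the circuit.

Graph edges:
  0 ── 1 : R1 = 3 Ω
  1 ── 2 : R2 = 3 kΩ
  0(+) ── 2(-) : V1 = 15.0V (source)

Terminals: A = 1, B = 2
Nodal analysis, taking node 2 as the 0 V reference.
Source V1 fixes V_0 = 15 V.
KCL at each unknown node (sum of currents leaving = 0; resistances in Ω):
  Node 1: (V_1 - 15)/3 + (V_1 - 0)/3000 = 0
Collecting terms: 0.3337 × V_1 = 5  =>  V_1 = 14.99 V
Power in each resistor, P = (ΔV)²/R:
  P_R1 = (15 - 14.99)²/3 = 0.00007485 W
  P_R2 = (14.99 - 0)²/3000 = 0.07485 W
P_total = P_R1 + P_R2 = 0.07493 W

Final answer: 0.07493 W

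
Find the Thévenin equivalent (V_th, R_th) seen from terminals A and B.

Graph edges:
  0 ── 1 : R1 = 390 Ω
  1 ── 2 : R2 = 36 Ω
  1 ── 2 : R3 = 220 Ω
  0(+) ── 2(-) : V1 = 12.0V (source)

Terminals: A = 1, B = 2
Step 1 — V_th is the open-circuit voltage V_A - V_B (nothing connected across the terminals).
Nodal analysis, taking node 2 as the 0 V reference.
Source V1 fixes V_0 = 12 V.
KCL at each unknown node (sum of currents leaving = 0; resistances in Ω):
  Node 1: (V_1 - 12)/390 + (V_1 - 0)/36 + (V_1 - 0)/220 = 0
Collecting terms: 0.03489 × V_1 = 0.03077  =>  V_1 = 0.882 V
V_th = V_1 - V_2 = 0.882 - 0 = 0.882 V
Step 2 — R_th: zero the source — replace V1 by a short circuit (node 2 merges into node 0) — and find the resistance seen between A (node 1) and B (node 0).
Reduce the network between node 1 (A) and node 0 (B) by series/parallel combination:
  Rp1 = R1 ‖ R2 ‖ R3 (parallel, all between nodes 0 and 1) = 1/(1/390 + 1/36 + 1/220) = 28.66 Ω
R_th = 28.66 Ω

Final answer: V_th = 0.882 V, R_th = 28.66 Ω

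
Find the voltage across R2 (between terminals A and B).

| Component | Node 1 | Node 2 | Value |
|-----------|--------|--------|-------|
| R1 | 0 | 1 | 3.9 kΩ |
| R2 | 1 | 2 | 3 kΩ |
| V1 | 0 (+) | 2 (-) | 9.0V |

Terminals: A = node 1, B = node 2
R1 and R2 are in series across V1 (node 0 → node 1 → node 2), and the output A–B is taken across R2, so this is a voltage divider.
Series current: I = V1/(R1 + R2) = 9/(3900 + 3000) = 9/6900 = 0.001304 A
V_R2 = I × R2 = V1 × R2/(R1 + R2) = 9 × 3000/6900 = 3.913 V

Final answer: 3.913 V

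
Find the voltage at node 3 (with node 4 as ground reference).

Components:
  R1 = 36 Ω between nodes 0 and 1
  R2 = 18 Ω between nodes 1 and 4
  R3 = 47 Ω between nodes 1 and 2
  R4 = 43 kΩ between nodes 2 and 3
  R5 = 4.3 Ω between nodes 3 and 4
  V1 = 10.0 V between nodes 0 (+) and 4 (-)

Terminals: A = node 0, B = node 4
Nodal analysis, taking node 4 as the 0 V reference.
Source V1 fixes V_0 = 10 V.
KCL at each unknown node (sum of currents leaving = 0; resistances in Ω):
  Node 1: (V_1 - 10)/36 + (V_1 - 0)/18 + (V_1 - V_2)/47 = 0
  Node 2: (V_2 - V_1)/47 + (V_2 - V_3)/43000 = 0
  Node 3: (V_3 - V_2)/43000 + (V_3 - 0)/4.3 = 0
Collecting terms (coefficients in siemens):
  0.1046·V_1 - 0.02128·V_2 = 0.2778
  0.0213·V_2 - 0.02128·V_1 - 0.00002326·V_3 = 0
  0.2326·V_3 - 0.00002326·V_2 = 0
Solving these 3 simultaneous equations (Gaussian elimination) gives:
  V_1 = 3.332 V, V_2 = 3.329 V, V_3 = 0.0003328 V
The requested potential is V_3 = 0.0003328 V.

Final answer: V_3 = 0.0003328 V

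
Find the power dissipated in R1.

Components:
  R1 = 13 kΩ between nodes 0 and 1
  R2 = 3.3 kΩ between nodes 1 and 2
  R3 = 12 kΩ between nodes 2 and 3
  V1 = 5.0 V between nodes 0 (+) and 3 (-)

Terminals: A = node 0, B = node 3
Nodal analysis, taking node 3 as the 0 V reference.
Source V1 fixes V_0 = 5 V.
KCL at each unknown node (sum of currents leaving = 0; resistances in Ω):
  Node 1: (V_1 - 5)/13000 + (V_1 - V_2)/3300 = 0
  Node 2: (V_2 - V_1)/3300 + (V_2 - 0)/12000 = 0
Collecting terms (coefficients in siemens):
  0.00038·V_1 - 0.000303·V_2 = 0.0003846
  0.0003864·V_2 - 0.000303·V_1 = 0
Determinant D = (0.00038)(0.0003864) - (-0.000303)(-0.000303) = 0.00000005497
V_1 = [(0.0003846)(0.0003864) - (-0.000303)(0)]/D = 2.703 V
V_2 = [(0.00038)(0) - (0.0003846)(-0.000303)]/D = 2.12 V
I_R1 = (V_0 - V_1)/R1 = (5 - 2.703)/13000 = 0.0001767 A
P_R1 = I_R1² × R1 = (0.0001767)² × 13000 = 0.0004058 W

Final answer: 0.0004058 W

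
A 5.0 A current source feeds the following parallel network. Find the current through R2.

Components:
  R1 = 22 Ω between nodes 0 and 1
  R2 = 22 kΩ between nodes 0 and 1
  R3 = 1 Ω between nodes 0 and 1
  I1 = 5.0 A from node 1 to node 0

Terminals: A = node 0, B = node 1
All resistors sit directly between nodes 0 and 1, so they are in parallel and share one voltage V; the full source current 5 A splits among them.
1/R_par = 1/22 + 1/22000 + 1/1 = 1.046 S  =>  R_par = 0.9565 Ω
V = I × R_par = 5 × 0.9565 = 4.782 V
I_R2 = V/R2 = 4.782/22000 = 0.0002174 A

Final answer: 0.0002174 A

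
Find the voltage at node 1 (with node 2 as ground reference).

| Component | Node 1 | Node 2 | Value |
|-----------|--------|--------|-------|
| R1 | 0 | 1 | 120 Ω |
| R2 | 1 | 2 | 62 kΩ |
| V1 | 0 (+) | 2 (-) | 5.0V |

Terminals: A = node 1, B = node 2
Nodal analysis, taking node 2 as the 0 V reference.
Source V1 fixes V_0 = 5 V.
KCL at each unknown node (sum of currents leaving = 0; resistances in Ω):
  Node 1: (V_1 - 5)/120 + (V_1 - 0)/62000 = 0
Collecting terms: 0.008349 × V_1 = 0.04167  =>  V_1 = 4.99 V
The requested potential is V_1 = 4.99 V.

Final answer: V_1 = 4.99 V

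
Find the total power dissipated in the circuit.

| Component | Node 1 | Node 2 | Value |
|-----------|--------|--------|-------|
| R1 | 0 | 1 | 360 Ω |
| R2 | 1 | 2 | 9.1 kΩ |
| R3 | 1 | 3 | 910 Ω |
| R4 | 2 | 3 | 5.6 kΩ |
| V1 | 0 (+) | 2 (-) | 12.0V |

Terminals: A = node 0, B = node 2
Nodal analysis, taking node 2 as the 0 V reference.
Source V1 fixes V_0 = 12 V.
KCL at each unknown node (sum of currents leaving = 0; resistances in Ω):
  Node 1: (V_1 - 12)/360 + (V_1 - 0)/9100 + (V_1 - V_3)/910 = 0
  Node 3: (V_3 - V_1)/910 + (V_3 - 0)/5600 = 0
Collecting terms (coefficients in siemens):
  0.003987·V_1 - 0.001099·V_3 = 0.03333
  0.001277·V_3 - 0.001099·V_1 = 0
Determinant D = (0.003987)(0.001277) - (-0.001099)(-0.001099) = 0.000003885
V_1 = [(0.03333)(0.001277) - (-0.001099)(0)]/D = 10.96 V
V_3 = [(0.003987)(0) - (0.03333)(-0.001099)]/D = 9.428 V
Power in each resistor, P = (ΔV)²/R:
  P_R1 = (12 - 10.96)²/360 = 0.003003 W
  P_R2 = (10.96 - 0)²/9100 = 0.0132 W
  P_R3 = (10.96 - 9.428)²/910 = 0.002579 W
  P_R4 = (0 - 9.428)²/5600 = 0.01587 W
P_total = P_R1 + P_R2 + P_R3 + P_R4 = 0.03466 W

Final answer: 0.03466 W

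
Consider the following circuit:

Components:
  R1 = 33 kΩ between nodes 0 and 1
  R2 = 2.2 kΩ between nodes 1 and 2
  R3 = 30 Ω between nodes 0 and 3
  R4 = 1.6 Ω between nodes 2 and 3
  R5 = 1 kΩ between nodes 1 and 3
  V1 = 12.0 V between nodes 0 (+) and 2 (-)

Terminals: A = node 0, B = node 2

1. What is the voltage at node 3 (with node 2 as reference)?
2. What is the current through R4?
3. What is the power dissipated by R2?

Nodal analysis, taking node 2 as the 0 V reference.
Source V1 fixes V_0 = 12 V.
KCL at each unknown node (sum of currents leaving = 0; resistances in Ω):
  Node 1: (V_1 - 12)/33000 + (V_1 - 0)/2200 + (V_1 - V_3)/1000 = 0
  Node 3: (V_3 - 12)/30 + (V_3 - 0)/1.6 + (V_3 - V_1)/1000 = 0
Collecting terms (coefficients in siemens):
  0.001485·V_1 - 0.001·V_3 = 0.0003636
  0.6593·V_3 - 0.001·V_1 = 0.4
Determinant D = (0.001485)(0.6593) - (-0.001)(-0.001) = 0.000978
V_1 = [(0.0003636)(0.6593) - (-0.001)(0.4)]/D = 0.6541 V
V_3 = [(0.001485)(0.4) - (0.0003636)(-0.001)]/D = 0.6077 V
Part 1:
  Read off the nodal solution: V_3 = 0.6077 V
Part 2:
  I_R4 = (V_2 - V_3)/R4 = (0 - 0.6077)/1.6 = -0.3798 A
  Magnitude: I_R4 = 0.3798 A
Part 3:
  I_R2 = (V_1 - V_2)/R2 = (0.6541 - 0)/2200 = 0.0002973 A
  P_R2 = I_R2² × R2 = (0.0002973)² × 2200 = 0.0001945 W

Final answers:
1. V_3 = 0.6077 V
2. I_R4 = 0.3798 A
3. P_R2 = 0.0001945 W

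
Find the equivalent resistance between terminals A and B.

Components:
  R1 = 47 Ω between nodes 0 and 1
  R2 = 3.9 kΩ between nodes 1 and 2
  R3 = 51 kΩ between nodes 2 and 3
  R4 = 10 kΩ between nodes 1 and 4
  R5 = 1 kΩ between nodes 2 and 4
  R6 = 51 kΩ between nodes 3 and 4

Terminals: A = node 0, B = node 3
The network is not a plain series/parallel combination. Inject a 1 A test current into terminal A (node 0) and return it from terminal B (node 3); then R_eq = V_A / (1 A).
Nodal analysis, taking node 3 as the 0 V reference.
Current source I_test pushes 1 A into node 0 and draws it out of node 3.
KCL at each unknown node (sum of currents leaving = 0; resistances in Ω):
  Node 0: (V_0 - V_1)/47 - 1 = 0
  Node 1: (V_1 - V_0)/47 + (V_1 - V_2)/3900 + (V_1 - V_4)/10000 = 0
  Node 2: (V_2 - V_1)/3900 + (V_2 - 0)/51000 + (V_2 - V_4)/1000 = 0
  Node 4: (V_4 - V_1)/10000 + (V_4 - V_2)/1000 + (V_4 - 0)/51000 = 0
Collecting terms (coefficients in siemens):
  0.02128·V_0 - 0.02128·V_1 = 1
  0.02163·V_1 - 0.02128·V_0 - 0.0002564·V_2 - 0.0001·V_4 = 0
  0.001276·V_2 - 0.0002564·V_1 - 0.001·V_4 = 0
  0.00112·V_4 - 0.0001·V_1 - 0.001·V_2 = 0
Solving these 4 simultaneous equations (Gaussian elimination) gives:
  V_0 = 28400 V, V_1 = 28350 V, V_2 = 25600 V, V_4 = 25400 V
R_eq = V_0 / 1 A = 28400 Ω = 28.4 kΩ

Final answer: 28.4 kΩ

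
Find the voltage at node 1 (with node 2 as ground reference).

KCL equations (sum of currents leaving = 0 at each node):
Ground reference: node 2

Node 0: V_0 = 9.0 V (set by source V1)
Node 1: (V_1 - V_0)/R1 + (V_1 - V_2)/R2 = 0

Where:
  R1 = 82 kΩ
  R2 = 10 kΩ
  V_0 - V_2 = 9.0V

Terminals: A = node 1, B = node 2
Nodal analysis, taking node 2 as the 0 V reference.
Source V1 fixes V_0 = 9 V.
KCL at each unknown node (sum of currents leaving = 0; resistances in Ω):
  Node 1: (V_1 - 9)/82000 + (V_1 - 0)/10000 = 0
Collecting terms: 0.0001122 × V_1 = 0.0001098  =>  V_1 = 0.9783 V
The requested potential is V_1 = 0.9783 V.

Final answer: V_1 = 0.9783 V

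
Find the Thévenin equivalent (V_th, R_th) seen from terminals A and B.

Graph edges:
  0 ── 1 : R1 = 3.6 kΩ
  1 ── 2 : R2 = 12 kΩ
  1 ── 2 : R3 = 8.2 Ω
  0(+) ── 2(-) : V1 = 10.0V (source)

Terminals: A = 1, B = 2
Step 1 — V_th is the open-circuit voltage V_A - V_B (nothing connected across the terminals).
Nodal analysis, taking node 2 as the 0 V reference.
Source V1 fixes V_0 = 10 V.
KCL at each unknown node (sum of currents leaving = 0; resistances in Ω):
  Node 1: (V_1 - 10)/3600 + (V_1 - 0)/12000 + (V_1 - 0)/8.2 = 0
Collecting terms: 0.1223 × V_1 = 0.002778  =>  V_1 = 0.02271 V
V_th = V_1 - V_2 = 0.02271 - 0 = 0.02271 V
Step 2 — R_th: zero the source — replace V1 by a short circuit (node 2 merges into node 0) — and find the resistance seen between A (node 1) and B (node 0).
Reduce the network between node 1 (A) and node 0 (B) by series/parallel combination:
  Rp1 = R1 ‖ R2 ‖ R3 (parallel, all between nodes 0 and 1) = 1/(1/3600 + 1/12000 + 1/8.2) = 8.176 Ω
R_th = 8.176 Ω

Final answer: V_th = 0.02271 V, R_th = 8.176 Ω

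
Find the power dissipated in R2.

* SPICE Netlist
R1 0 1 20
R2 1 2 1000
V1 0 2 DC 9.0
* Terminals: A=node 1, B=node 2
Nodal analysis, taking node 2 as the 0 V reference.
Source V1 fixes V_0 = 9 V.
KCL at each unknown node (sum of currents leaving = 0; resistances in Ω):
  Node 1: (V_1 - 9)/20 + (V_1 - 0)/1000 = 0
Collecting terms: 0.051 × V_1 = 0.45  =>  V_1 = 8.824 V
I_R2 = (V_1 - V_2)/R2 = (8.824 - 0)/1000 = 0.008824 A
P_R2 = I_R2² × R2 = (0.008824)² × 1000 = 0.07785 W

Final answer: 0.07785 W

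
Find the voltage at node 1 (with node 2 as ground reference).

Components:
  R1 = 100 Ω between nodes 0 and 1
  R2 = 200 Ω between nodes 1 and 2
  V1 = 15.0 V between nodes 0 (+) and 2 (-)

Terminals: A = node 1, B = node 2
Nodal analysis, taking node 2 as the 0 V reference.
Source V1 fixes V_0 = 15 V.
KCL at each unknown node (sum of currents leaving = 0; resistances in Ω):
  Node 1: (V_1 - 15)/100 + (V_1 - 0)/200 = 0
Collecting terms: 0.015 × V_1 = 0.15  =>  V_1 = 10 V
The requested potential is V_1 = 10 V.

Final answer: V_1 = 10 V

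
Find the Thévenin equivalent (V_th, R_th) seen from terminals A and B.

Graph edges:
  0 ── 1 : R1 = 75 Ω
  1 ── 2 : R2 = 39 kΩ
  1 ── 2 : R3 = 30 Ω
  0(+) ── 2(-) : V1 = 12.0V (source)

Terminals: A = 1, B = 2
Step 1 — V_th is the open-circuit voltage V_A - V_B (nothing connected across the terminals).
Nodal analysis, taking node 2 as the 0 V reference.
Source V1 fixes V_0 = 12 V.
KCL at each unknown node (sum of currents leaving = 0; resistances in Ω):
  Node 1: (V_1 - 12)/75 + (V_1 - 0)/39000 + (V_1 - 0)/30 = 0
Collecting terms: 0.04669 × V_1 = 0.16  =>  V_1 = 3.427 V
V_th = V_1 - V_2 = 3.427 - 0 = 3.427 V
Step 2 — R_th: zero the source — replace V1 by a short circuit (node 2 merges into node 0) — and find the resistance seen between A (node 1) and B (node 0).
Reduce the network between node 1 (A) and node 0 (B) by series/parallel combination:
  Rp1 = R1 ‖ R2 ‖ R3 (parallel, all between nodes 0 and 1) = 1/(1/75 + 1/39000 + 1/30) = 21.42 Ω
R_th = 21.42 Ω

Final answer: V_th = 3.427 V, R_th = 21.42 Ω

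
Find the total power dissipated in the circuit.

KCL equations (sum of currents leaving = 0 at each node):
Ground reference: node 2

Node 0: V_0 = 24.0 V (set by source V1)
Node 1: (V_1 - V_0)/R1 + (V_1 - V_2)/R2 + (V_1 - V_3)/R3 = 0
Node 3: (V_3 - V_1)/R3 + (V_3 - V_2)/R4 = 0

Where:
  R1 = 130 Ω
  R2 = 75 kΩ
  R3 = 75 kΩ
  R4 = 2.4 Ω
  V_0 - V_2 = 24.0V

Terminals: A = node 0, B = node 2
Nodal analysis, taking node 2 as the 0 V reference.
Source V1 fixes V_0 = 24 V.
KCL at each unknown node (sum of currents leaving = 0; resistances in Ω):
  Node 1: (V_1 - 24)/130 + (V_1 - 0)/75000 + (V_1 - V_3)/75000 = 0
  Node 3: (V_3 - V_1)/75000 + (V_3 - 0)/2.4 = 0
Collecting terms (coefficients in siemens):
  0.007719·V_1 - 0.00001333·V_3 = 0.1846
  0.4167·V_3 - 0.00001333·V_1 = 0
Determinant D = (0.007719)(0.4167) - (-0.00001333)(-0.00001333) = 0.003216
V_1 = [(0.1846)(0.4167) - (-0.00001333)(0)]/D = 23.92 V
V_3 = [(0.007719)(0) - (0.1846)(-0.00001333)]/D = 0.0007653 V
Power in each resistor, P = (ΔV)²/R:
  P_R1 = (24 - 23.92)²/130 = 0.00005288 W
  P_R2 = (23.92 - 0)²/75000 = 0.007627 W
  P_R3 = (23.92 - 0.0007653)²/75000 = 0.007627 W
  P_R4 = (0 - 0.0007653)²/2.4 = 0.000000244 W
P_total = P_R1 + P_R2 + P_R3 + P_R4 = 0.01531 W

Final answer: 0.01531 W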